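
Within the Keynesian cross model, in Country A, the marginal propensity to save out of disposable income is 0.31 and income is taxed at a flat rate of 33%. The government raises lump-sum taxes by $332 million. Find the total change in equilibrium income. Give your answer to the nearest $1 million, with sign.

−$426 million

MPC = 1 − MPS = 1 − 0.31 = 0.69.
A lump-sum tax change of +$332 million shifts disposable income by −$332 million; first-round consumption changes by −c × ΔT = −0.69 × (+$332 million) = −$229.08 million.
Expenditure multiplier = 1/(1 − c(1−t)) = 1/(1 − 0.69×0.67) = 1/0.5377 ≈ 1.86.
The tax multiplier is −c × k ≈ −1.283, so ΔY = k × (−c·ΔT) = (−$229.08 million) / 0.5377 ≈ −$426 million.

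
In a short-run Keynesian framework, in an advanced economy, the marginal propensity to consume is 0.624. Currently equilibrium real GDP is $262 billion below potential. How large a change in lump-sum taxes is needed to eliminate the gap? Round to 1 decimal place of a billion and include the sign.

Spending multiplier = 1/(1 − MPC) = 1/(1 − 0.624) = 1/0.376 ≈ 2.66.
Tax multiplier = −c·k = −0.624/0.376 ≈ −1.66. Need ΔY = +$262 billion, so ΔT = ΔY/(−c·k) = −(+$262 billion) × 0.376 / 0.624 ≈ −$157.9 billion.
The government should cut lump-sum taxes by $157.9 billion.

−$157.9 billion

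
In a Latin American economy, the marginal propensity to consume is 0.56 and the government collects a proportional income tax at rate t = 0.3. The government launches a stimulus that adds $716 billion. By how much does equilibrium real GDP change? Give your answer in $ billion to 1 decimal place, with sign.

+$1,177.6 billion

Expenditure multiplier = 1/(1 − c(1−t)) = 1/(1 − 0.56×0.7) = 1/0.608 ≈ 1.645.
ΔY = k × ΔG = (+$716 billion) / 0.608 ≈ +$1,177.6 billion.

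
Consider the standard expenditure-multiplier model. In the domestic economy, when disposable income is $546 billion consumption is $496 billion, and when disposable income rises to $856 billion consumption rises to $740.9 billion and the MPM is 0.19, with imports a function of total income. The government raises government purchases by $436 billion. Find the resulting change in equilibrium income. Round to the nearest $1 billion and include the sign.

MPC = ΔC/ΔYd = (740.9 − 496)/(856 − 546) = 244.9/310 = 0.79.
Spending multiplier = 1/(1 − c + m) = 1/(1 − 0.79 + 0.19) = 1/0.4 = 2.5.
ΔY = k × ΔG = (+$436 billion) / 0.4 = +$1,090 billion.

+$1,090 billion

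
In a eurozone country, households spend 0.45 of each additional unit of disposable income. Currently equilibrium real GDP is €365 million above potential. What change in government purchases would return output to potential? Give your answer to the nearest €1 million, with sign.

−€201 million

Spending multiplier = 1/(1 − MPC) = 1/(1 − 0.45) = 1/0.55 ≈ 1.818.
Need ΔY = −€365 million, so ΔG = ΔY/k = (−€365 million) × 0.55 ≈ −€201 million.
The government should cut government purchases by €201 million.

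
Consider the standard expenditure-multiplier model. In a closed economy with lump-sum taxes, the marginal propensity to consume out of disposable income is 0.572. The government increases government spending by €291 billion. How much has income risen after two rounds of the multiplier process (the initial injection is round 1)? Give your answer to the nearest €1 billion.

Round 1 adds ΔG = €291 billion; each later round is MPC = 0.572 times the previous.
After 2 rounds: 291 + 166.452 = ΔG·(1 − c^2)/(1 − c) = 291 × (1 − 0.327184)/0.428 ≈ €457 billion.

€457 billion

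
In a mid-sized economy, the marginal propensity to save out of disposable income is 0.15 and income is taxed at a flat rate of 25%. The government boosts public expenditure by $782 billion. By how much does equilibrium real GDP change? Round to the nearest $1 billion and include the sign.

MPC = 1 − MPS = 1 − 0.15 = 0.85.
Expenditure multiplier = 1/(1 − c(1−t)) = 1/(1 − 0.85×0.75) = 1/0.3625 ≈ 2.759.
ΔY = k × ΔG = (+$782 billion) / 0.3625 ≈ +$2,157 billion.

+$2,157 billion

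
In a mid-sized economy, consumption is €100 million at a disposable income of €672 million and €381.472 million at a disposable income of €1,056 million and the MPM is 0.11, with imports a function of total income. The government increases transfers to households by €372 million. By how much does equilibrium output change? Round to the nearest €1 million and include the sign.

MPC = ΔC/ΔYd = (381.472 − 100)/(1,056 − 672) = 281.472/384 = 0.733.
The transfer change shifts disposable income by +€372 million, so first-round consumption changes by c·ΔTR = 0.733 × (+€372 million) = +€272.676 million.
Expenditure multiplier = 1/(1 − c + m) = 1/(1 − 0.733 + 0.11) = 1/0.377 ≈ 2.653.
The transfer multiplier is c × k ≈ 1.944, so ΔY = k × (c·ΔTR) = (+€272.676 million) / 0.377 ≈ +€723 million.

+€723 million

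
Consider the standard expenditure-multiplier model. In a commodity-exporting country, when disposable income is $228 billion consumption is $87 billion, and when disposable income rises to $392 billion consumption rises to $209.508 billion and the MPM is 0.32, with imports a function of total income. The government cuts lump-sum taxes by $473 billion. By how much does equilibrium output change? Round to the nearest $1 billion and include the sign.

+$617 billion

MPC = ΔC/ΔYd = (209.508 − 87)/(392 − 228) = 122.508/164 = 0.747.
A lump-sum tax change of −$473 billion shifts disposable income by +$473 billion; first-round consumption changes by −c × ΔT = −0.747 × (−$473 billion) = +$353.331 billion.
Expenditure multiplier = 1/(1 − c + m) = 1/(1 − 0.747 + 0.32) = 1/0.573 ≈ 1.745.
The tax multiplier is −c × k ≈ −1.304, so ΔY = k × (−c·ΔT) = (+$353.331 billion) / 0.573 ≈ +$617 billion.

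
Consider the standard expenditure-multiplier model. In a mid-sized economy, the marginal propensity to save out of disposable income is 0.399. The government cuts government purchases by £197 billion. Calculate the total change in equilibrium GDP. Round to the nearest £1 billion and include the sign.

−£494 billion

MPC = 1 − MPS = 1 − 0.399 = 0.601.
Spending multiplier = 1/(1 − MPC) = 1/(1 − 0.601) = 1/0.399 ≈ 2.506.
ΔY = k × ΔG = (−£197 billion) / 0.399 ≈ −£494 billion.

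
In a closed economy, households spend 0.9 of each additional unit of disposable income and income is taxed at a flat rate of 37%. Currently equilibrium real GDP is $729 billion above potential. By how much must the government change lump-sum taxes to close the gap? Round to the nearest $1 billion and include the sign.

Spending multiplier = 1/(1 − c(1−t)) = 1/(1 − 0.9×0.63) = 1/0.433 ≈ 2.309.
Tax multiplier = −c·k = −0.9/0.433 ≈ −2.079. Need ΔY = −$729 billion, so ΔT = ΔY/(−c·k) = −(−$729 billion) × 0.433 / 0.9 ≈ +$351 billion.
The government should raise lump-sum taxes by $351 billion.

+$351 billion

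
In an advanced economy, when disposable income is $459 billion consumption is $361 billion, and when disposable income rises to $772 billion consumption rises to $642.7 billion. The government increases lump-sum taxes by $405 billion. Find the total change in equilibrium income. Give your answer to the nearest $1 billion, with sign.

−$3,645 billion

MPC = ΔC/ΔYd = (642.7 − 361)/(772 − 459) = 281.7/313 = 0.9.
A lump-sum tax change of +$405 billion shifts disposable income by −$405 billion; first-round consumption changes by −c × ΔT = −0.9 × (+$405 billion) = −$364.5 billion.
Expenditure multiplier = 1/(1 − MPC) = 1/(1 − 0.9) = 1/0.1 = 10.
The tax multiplier is −c × k = −9, so ΔY = k × (−c·ΔT) = (−$364.5 billion) / 0.1 = −$3,645 billion.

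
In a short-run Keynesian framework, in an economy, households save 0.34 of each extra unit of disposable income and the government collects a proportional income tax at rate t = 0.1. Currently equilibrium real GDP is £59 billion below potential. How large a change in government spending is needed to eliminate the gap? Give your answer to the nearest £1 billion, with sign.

+£24 billion

MPC = 1 − MPS = 1 − 0.34 = 0.66.
Spending multiplier = 1/(1 − c(1−t)) = 1/(1 − 0.66×0.9) = 1/0.406 ≈ 2.463.
Need ΔY = +£59 billion, so ΔG = ΔY/k = (+£59 billion) × 0.406 ≈ +£24 billion.
The government should increase government spending by £24 billion.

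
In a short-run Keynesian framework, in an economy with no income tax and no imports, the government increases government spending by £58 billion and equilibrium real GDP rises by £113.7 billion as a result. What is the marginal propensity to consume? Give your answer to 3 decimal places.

0.490

Implied spending multiplier k = ΔY/ΔG = 113.7/58 ≈ 1.9603.
Since k = 1/(1 − MPC), MPC = 1 − 1/k = 1 − ΔG/ΔY = 1 − 58/113.7 ≈ 0.490.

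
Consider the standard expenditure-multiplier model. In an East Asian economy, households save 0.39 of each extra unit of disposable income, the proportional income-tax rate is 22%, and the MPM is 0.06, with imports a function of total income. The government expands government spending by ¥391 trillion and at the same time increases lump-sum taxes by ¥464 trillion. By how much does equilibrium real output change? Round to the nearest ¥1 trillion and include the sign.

+¥185 trillion

MPC = 1 − MPS = 1 − 0.39 = 0.61.
Expenditure multiplier = 1/(1 − c(1−t) + m) = 1/(1 − 0.61×0.78 + 0.06) = 1/0.5842 ≈ 1.712.
ΔG contributes k·ΔG = (+¥391 trillion) / 0.5842 ≈ +¥669.3 trillion.
ΔT of +¥464 trillion changes first-round spending by −c·ΔT = −¥283.04 trillion, contributing k·(−c·ΔT) = (−¥283.04 trillion) / 0.5842 ≈ −¥484.5 trillion.
Net ΔY = k(ΔG − c·ΔT) = (+¥107.96 trillion) / 0.5842 ≈ +¥185 trillion.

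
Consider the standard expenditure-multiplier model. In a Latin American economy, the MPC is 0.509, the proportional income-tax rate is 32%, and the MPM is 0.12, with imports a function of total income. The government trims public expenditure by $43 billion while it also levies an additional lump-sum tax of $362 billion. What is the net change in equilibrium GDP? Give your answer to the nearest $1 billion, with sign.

−$294 billion

Expenditure multiplier = 1/(1 − c(1−t) + m) = 1/(1 − 0.509×0.68 + 0.12) = 1/0.77388 ≈ 1.292.
ΔG contributes k·ΔG = (−$43 billion) / 0.77388 ≈ −$55.6 billion.
ΔT of +$362 billion changes first-round spending by −c·ΔT = −$184.258 billion, contributing k·(−c·ΔT) = (−$184.258 billion) / 0.77388 ≈ −$238.1 billion.
Net ΔY = k(ΔG − c·ΔT) = (−$227.258 billion) / 0.77388 ≈ −$294 billion.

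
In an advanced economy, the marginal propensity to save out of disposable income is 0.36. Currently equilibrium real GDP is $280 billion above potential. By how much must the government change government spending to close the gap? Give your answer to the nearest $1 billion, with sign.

−$101 billion

MPC = 1 − MPS = 1 − 0.36 = 0.64.
Spending multiplier = 1/(1 − MPC) = 1/(1 − 0.64) = 1/0.36 ≈ 2.778.
Need ΔY = −$280 billion, so ΔG = ΔY/k = (−$280 billion) × 0.36 ≈ −$101 billion.
The government should cut government spending by $101 billion.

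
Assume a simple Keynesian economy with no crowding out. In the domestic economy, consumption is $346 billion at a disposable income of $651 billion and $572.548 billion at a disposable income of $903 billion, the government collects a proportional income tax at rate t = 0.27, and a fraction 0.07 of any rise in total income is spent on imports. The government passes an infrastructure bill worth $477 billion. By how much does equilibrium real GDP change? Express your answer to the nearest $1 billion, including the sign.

+$1,153 billion

MPC = ΔC/ΔYd = (572.548 − 346)/(903 − 651) = 226.548/252 = 0.899.
Spending multiplier = 1/(1 − c(1−t) + m) = 1/(1 − 0.899×0.73 + 0.07) = 1/0.41373 ≈ 2.417.
ΔY = k × ΔG = (+$477 billion) / 0.41373 ≈ +$1,153 billion.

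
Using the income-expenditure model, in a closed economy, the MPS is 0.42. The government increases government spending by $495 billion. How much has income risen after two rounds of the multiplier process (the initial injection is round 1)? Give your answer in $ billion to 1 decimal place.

$782.1 billion

MPC = 1 − MPS = 1 − 0.42 = 0.58.
Round 1 adds ΔG = $495 billion; each later round is MPC = 0.58 times the previous.
After 2 rounds: 495 + 287.1 = ΔG·(1 − c^2)/(1 − c) = 495 × (1 − 0.3364)/0.42 = $782.1 billion.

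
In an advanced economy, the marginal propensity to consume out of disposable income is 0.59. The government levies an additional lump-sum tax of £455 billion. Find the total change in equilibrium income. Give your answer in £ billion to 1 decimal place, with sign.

−£654.8 billion

A lump-sum tax change of +£455 billion shifts disposable income by −£455 billion; first-round consumption changes by −c × ΔT = −0.59 × (+£455 billion) = −£268.45 billion.
Expenditure multiplier = 1/(1 − MPC) = 1/(1 − 0.59) = 1/0.41 ≈ 2.439.
The tax multiplier is −c × k ≈ −1.439, so ΔY = k × (−c·ΔT) = (−£268.45 billion) / 0.41 ≈ −£654.8 billion.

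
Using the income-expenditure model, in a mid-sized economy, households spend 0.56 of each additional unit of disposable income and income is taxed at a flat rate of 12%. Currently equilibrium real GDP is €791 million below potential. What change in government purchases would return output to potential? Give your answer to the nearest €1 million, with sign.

Spending multiplier = 1/(1 − c(1−t)) = 1/(1 − 0.56×0.88) = 1/0.5072 ≈ 1.972.
Need ΔY = +€791 million, so ΔG = ΔY/k = (+€791 million) × 0.5072 ≈ +€401 million.
The government should increase government purchases by €401 million.

+€401 million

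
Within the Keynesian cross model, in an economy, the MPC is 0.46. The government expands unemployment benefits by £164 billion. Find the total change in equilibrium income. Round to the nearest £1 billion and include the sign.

+£140 billion

The transfer change shifts disposable income by +£164 billion, so first-round consumption changes by c·ΔTR = 0.46 × (+£164 billion) = +£75.44 billion.
Expenditure multiplier = 1/(1 − MPC) = 1/(1 − 0.46) = 1/0.54 ≈ 1.852.
The transfer multiplier is c × k ≈ 0.852, so ΔY = k × (c·ΔTR) = (+£75.44 billion) / 0.54 ≈ +£140 billion.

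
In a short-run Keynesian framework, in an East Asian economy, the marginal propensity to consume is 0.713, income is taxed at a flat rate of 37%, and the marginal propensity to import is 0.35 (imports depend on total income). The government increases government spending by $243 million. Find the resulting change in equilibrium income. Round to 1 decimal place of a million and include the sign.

Expenditure multiplier = 1/(1 − c(1−t) + m) = 1/(1 − 0.713×0.63 + 0.35) = 1/0.90081 ≈ 1.11.
ΔY = k × ΔG = (+$243 million) / 0.90081 ≈ +$269.8 million.

+$269.8 million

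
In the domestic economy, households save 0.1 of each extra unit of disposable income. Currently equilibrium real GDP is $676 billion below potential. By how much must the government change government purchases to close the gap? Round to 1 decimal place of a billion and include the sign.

+$67.6 billion

MPC = 1 − MPS = 1 − 0.1 = 0.9.
Spending multiplier = 1/(1 − MPC) = 1/(1 − 0.9) = 1/0.1 = 10.
Need ΔY = +$676 billion, so ΔG = ΔY/k = (+$676 billion) × 0.1 = +$67.6 billion.
The government should increase government purchases by $67.6 billion.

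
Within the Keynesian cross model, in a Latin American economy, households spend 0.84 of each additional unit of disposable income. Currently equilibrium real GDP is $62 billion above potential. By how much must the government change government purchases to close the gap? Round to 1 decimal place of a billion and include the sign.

−$9.9 billion

Spending multiplier = 1/(1 − MPC) = 1/(1 − 0.84) = 1/0.16 = 6.25.
Need ΔY = −$62 billion, so ΔG = ΔY/k = (−$62 billion) × 0.16 ≈ −$9.9 billion.
The government should cut government purchases by $9.9 billion.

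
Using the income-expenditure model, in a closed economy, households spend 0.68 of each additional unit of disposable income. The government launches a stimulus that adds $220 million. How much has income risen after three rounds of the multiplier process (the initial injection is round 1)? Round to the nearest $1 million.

$471 million

Round 1 adds ΔG = $220 million; each later round is MPC = 0.68 times the previous.
After 3 rounds: 220 + 149.6 + 101.728 = ΔG·(1 − c^3)/(1 − c) = 220 × (1 − 0.314432)/0.32 ≈ $471 million.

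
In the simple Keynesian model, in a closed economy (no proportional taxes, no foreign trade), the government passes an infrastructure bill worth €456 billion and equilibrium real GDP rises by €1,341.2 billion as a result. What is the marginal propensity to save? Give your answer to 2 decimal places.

0.34

Implied spending multiplier k = ΔY/ΔG = 1,341.2/456 ≈ 2.9412.
Since k = 1/(1 − MPC), MPC = 1 − 1/k = 1 − ΔG/ΔY = 1 − 456/1,341.2 ≈ 0.66.
MPS = 1 − MPC = 0.34.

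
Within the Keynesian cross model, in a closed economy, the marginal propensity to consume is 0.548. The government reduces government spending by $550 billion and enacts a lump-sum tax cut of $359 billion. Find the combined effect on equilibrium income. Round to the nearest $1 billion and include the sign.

−$782 billion

Expenditure multiplier = 1/(1 − MPC) = 1/(1 − 0.548) = 1/0.452 ≈ 2.212.
ΔG contributes k·ΔG = (−$550 billion) / 0.452 ≈ −$1,216.8 billion.
ΔT of −$359 billion changes first-round spending by −c·ΔT = +$196.732 billion, contributing k·(−c·ΔT) = (+$196.732 billion) / 0.452 ≈ +$435.2 billion.
Net ΔY = k(ΔG − c·ΔT) = (−$353.268 billion) / 0.452 ≈ −$782 billion.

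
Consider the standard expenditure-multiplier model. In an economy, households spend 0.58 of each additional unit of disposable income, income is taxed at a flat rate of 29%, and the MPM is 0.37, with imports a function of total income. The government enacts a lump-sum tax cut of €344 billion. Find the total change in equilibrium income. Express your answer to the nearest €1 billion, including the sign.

+€208 billion

A lump-sum tax change of −€344 billion shifts disposable income by +€344 billion; first-round consumption changes by −c × ΔT = −0.58 × (−€344 billion) = +€199.52 billion.
Expenditure multiplier = 1/(1 − c(1−t) + m) = 1/(1 − 0.58×0.71 + 0.37) = 1/0.9582 ≈ 1.044.
The tax multiplier is −c × k ≈ −0.605, so ΔY = k × (−c·ΔT) = (+€199.52 billion) / 0.9582 ≈ +€208 billion.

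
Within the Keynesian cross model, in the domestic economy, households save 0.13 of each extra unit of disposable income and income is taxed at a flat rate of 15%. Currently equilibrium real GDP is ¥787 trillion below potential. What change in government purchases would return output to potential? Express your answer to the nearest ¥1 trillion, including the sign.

MPC = 1 − MPS = 1 − 0.13 = 0.87.
Spending multiplier = 1/(1 − c(1−t)) = 1/(1 − 0.87×0.85) = 1/0.2605 ≈ 3.839.
Need ΔY = +¥787 trillion, so ΔG = ΔY/k = (+¥787 trillion) × 0.2605 ≈ +¥205 trillion.
The government should increase government purchases by ¥205 trillion.

+¥205 trillion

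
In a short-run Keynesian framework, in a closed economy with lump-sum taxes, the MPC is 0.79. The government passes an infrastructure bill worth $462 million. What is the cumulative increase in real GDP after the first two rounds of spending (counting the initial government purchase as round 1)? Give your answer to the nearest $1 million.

Round 1 adds ΔG = $462 million; each later round is MPC = 0.79 times the previous.
After 2 rounds: 462 + 364.98 = ΔG·(1 − c^2)/(1 − c) = 462 × (1 − 0.6241)/0.21 ≈ $827 million.

$827 million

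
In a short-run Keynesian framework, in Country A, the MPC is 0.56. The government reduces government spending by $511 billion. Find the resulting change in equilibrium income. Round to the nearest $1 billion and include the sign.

−$1,161 billion

Expenditure multiplier = 1/(1 − MPC) = 1/(1 − 0.56) = 1/0.44 ≈ 2.273.
ΔY = k × ΔG = (−$511 billion) / 0.44 ≈ −$1,161 billion.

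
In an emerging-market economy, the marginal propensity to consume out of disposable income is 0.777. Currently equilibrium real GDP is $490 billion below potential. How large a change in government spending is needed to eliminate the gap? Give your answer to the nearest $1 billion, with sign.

+$109 billion

Spending multiplier = 1/(1 − MPC) = 1/(1 − 0.777) = 1/0.223 ≈ 4.484.
Need ΔY = +$490 billion, so ΔG = ΔY/k = (+$490 billion) × 0.223 ≈ +$109 billion.
The government should increase government spending by $109 billion.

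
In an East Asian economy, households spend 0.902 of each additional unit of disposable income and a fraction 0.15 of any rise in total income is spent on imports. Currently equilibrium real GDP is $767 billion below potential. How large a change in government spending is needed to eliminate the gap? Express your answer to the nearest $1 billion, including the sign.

Spending multiplier = 1/(1 − c + m) = 1/(1 − 0.902 + 0.15) = 1/0.248 ≈ 4.032.
Need ΔY = +$767 billion, so ΔG = ΔY/k = (+$767 billion) × 0.248 ≈ +$190 billion.
The government should increase government spending by $190 billion.

+$190 billion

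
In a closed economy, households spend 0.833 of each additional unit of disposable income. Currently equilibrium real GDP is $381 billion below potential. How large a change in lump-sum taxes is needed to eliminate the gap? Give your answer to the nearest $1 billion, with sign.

−$76 billion

Spending multiplier = 1/(1 − MPC) = 1/(1 − 0.833) = 1/0.167 ≈ 5.988.
Tax multiplier = −c·k = −0.833/0.167 ≈ −4.988. Need ΔY = +$381 billion, so ΔT = ΔY/(−c·k) = −(+$381 billion) × 0.167 / 0.833 ≈ −$76 billion.
The government should cut lump-sum taxes by $76 billion.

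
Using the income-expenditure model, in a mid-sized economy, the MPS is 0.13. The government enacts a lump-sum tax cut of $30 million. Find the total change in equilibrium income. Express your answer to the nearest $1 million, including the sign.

MPC = 1 − MPS = 1 − 0.13 = 0.87.
A lump-sum tax change of −$30 million shifts disposable income by +$30 million; first-round consumption changes by −c × ΔT = −0.87 × (−$30 million) = +$26.1 million.
Expenditure multiplier = 1/(1 − MPC) = 1/(1 − 0.87) = 1/0.13 ≈ 7.692.
The tax multiplier is −c × k ≈ −6.692, so ΔY = k × (−c·ΔT) = (+$26.1 million) / 0.13 ≈ +$201 million.

+$201 million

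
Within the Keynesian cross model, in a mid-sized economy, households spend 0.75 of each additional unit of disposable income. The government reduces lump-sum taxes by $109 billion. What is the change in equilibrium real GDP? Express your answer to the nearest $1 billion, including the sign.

A lump-sum tax change of −$109 billion shifts disposable income by +$109 billion; first-round consumption changes by −c × ΔT = −0.75 × (−$109 billion) = +$81.75 billion.
Expenditure multiplier = 1/(1 − MPC) = 1/(1 − 0.75) = 1/0.25 = 4.
The tax multiplier is −c × k = −3, so ΔY = k × (−c·ΔT) = (+$81.75 billion) / 0.25 = +$327 billion.

+$327 billion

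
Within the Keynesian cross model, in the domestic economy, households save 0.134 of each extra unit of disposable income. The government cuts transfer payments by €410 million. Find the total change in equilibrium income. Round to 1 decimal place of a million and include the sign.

MPC = 1 − MPS = 1 − 0.134 = 0.866.
The transfer change shifts disposable income by −€410 million, so first-round consumption changes by c·ΔTR = 0.866 × (−€410 million) = −€355.06 million.
Expenditure multiplier = 1/(1 − MPC) = 1/(1 − 0.866) = 1/0.134 ≈ 7.463.
The transfer multiplier is c × k ≈ 6.463, so ΔY = k × (c·ΔTR) = (−€355.06 million) / 0.134 ≈ −€2,649.7 million.

−€2,649.7 million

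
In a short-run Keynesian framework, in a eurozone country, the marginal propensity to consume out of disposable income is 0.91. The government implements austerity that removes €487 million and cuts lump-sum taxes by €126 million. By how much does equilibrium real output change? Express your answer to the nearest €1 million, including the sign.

−€4,137 million

Expenditure multiplier = 1/(1 − MPC) = 1/(1 − 0.91) = 1/0.09 ≈ 11.111.
ΔG contributes k·ΔG = (−€487 million) / 0.09 ≈ −€5,411.1 million.
ΔT of −€126 million changes first-round spending by −c·ΔT = +€114.66 million, contributing k·(−c·ΔT) = (+€114.66 million) / 0.09 = +€1,274 million.
Net ΔY = k(ΔG − c·ΔT) = (−€372.34 million) / 0.09 ≈ −€4,137 million.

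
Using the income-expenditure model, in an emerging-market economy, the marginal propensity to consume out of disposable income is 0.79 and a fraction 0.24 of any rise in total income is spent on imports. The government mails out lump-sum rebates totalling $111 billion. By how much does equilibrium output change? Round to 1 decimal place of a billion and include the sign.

A lump-sum tax change of −$111 billion shifts disposable income by +$111 billion; first-round consumption changes by −c × ΔT = −0.79 × (−$111 billion) = +$87.69 billion.
Expenditure multiplier = 1/(1 − c + m) = 1/(1 − 0.79 + 0.24) = 1/0.45 ≈ 2.222.
The tax multiplier is −c × k ≈ −1.756, so ΔY = k × (−c·ΔT) = (+$87.69 billion) / 0.45 ≈ +$194.9 billion.

+$194.9 billion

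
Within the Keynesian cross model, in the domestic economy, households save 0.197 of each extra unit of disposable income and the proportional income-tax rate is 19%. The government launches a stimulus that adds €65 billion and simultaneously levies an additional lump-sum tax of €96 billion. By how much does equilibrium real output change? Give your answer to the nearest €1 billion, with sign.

−€35 billion

MPC = 1 − MPS = 1 − 0.197 = 0.803.
Expenditure multiplier = 1/(1 − c(1−t)) = 1/(1 − 0.803×0.81) = 1/0.34957 ≈ 2.861.
ΔG contributes k·ΔG = (+€65 billion) / 0.34957 ≈ +€185.9 billion.
ΔT of +€96 billion changes first-round spending by −c·ΔT = −€77.088 billion, contributing k·(−c·ΔT) = (−€77.088 billion) / 0.34957 ≈ −€220.5 billion.
Net ΔY = k(ΔG − c·ΔT) = (−€12.088 billion) / 0.34957 ≈ −€35 billion.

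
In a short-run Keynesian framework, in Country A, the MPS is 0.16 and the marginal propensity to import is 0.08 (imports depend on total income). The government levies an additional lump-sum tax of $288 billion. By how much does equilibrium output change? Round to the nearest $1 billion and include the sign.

MPC = 1 − MPS = 1 − 0.16 = 0.84.
A lump-sum tax change of +$288 billion shifts disposable income by −$288 billion; first-round consumption changes by −c × ΔT = −0.84 × (+$288 billion) = −$241.92 billion.
Expenditure multiplier = 1/(1 − c + m) = 1/(1 − 0.84 + 0.08) = 1/0.24 ≈ 4.167.
The tax multiplier is −c × k = −3.5, so ΔY = k × (−c·ΔT) = (−$241.92 billion) / 0.24 = −$1,008 billion.

−$1,008 billion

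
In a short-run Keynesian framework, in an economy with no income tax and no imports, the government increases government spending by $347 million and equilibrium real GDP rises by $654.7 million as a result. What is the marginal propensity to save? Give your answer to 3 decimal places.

0.530

Implied spending multiplier k = ΔY/ΔG = 654.7/347 ≈ 1.8867.
Since k = 1/(1 − MPC), MPC = 1 − 1/k = 1 − ΔG/ΔY = 1 − 347/654.7 ≈ 0.470.
MPS = 1 − MPC = 0.530.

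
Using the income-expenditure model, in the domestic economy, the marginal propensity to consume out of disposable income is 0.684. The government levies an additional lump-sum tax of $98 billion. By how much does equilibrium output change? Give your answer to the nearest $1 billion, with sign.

−$212 billion

A lump-sum tax change of +$98 billion shifts disposable income by −$98 billion; first-round consumption changes by −c × ΔT = −0.684 × (+$98 billion) = −$67.032 billion.
Expenditure multiplier = 1/(1 − MPC) = 1/(1 − 0.684) = 1/0.316 ≈ 3.165.
The tax multiplier is −c × k ≈ −2.165, so ΔY = k × (−c·ΔT) = (−$67.032 billion) / 0.316 ≈ −$212 billion.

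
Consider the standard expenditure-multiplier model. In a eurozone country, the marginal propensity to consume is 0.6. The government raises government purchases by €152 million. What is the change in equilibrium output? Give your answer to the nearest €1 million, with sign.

+€380 million

Spending multiplier = 1/(1 − MPC) = 1/(1 − 0.6) = 1/0.4 = 2.5.
ΔY = k × ΔG = (+€152 million) / 0.4 = +€380 million.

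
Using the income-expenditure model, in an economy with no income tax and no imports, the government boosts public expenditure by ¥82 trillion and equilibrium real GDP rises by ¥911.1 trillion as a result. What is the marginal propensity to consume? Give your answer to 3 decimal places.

Implied spending multiplier k = ΔY/ΔG = 911.1/82 ≈ 11.111.
Since k = 1/(1 − MPC), MPC = 1 − 1/k = 1 − ΔG/ΔY = 1 − 82/911.1 ≈ 0.910.

0.910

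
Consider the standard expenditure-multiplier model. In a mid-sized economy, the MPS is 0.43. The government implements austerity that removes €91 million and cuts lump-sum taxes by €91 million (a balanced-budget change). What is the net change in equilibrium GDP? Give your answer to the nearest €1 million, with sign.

MPC = 1 − MPS = 1 − 0.43 = 0.57.
Expenditure multiplier = 1/(1 − MPC) = 1/(1 − 0.57) = 1/0.43 ≈ 2.326.
ΔG contributes k·ΔG = (−€91 million) / 0.43 ≈ −€211.6 million.
ΔT of −€91 million changes first-round spending by −c·ΔT = +€51.87 million, contributing k·(−c·ΔT) = (+€51.87 million) / 0.43 ≈ +€120.6 million.
With ΔG = ΔT and no other leakages, the balanced-budget multiplier is 1, so ΔY = ΔG = −€91 million.

−€91 million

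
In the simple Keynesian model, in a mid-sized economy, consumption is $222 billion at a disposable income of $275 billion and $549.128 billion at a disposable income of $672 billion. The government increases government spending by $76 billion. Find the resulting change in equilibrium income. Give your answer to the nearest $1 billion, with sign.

+$432 billion

MPC = ΔC/ΔYd = (549.128 − 222)/(672 − 275) = 327.128/397 = 0.824.
Government-spending multiplier = 1/(1 − MPC) = 1/(1 − 0.824) = 1/0.176 ≈ 5.682.
ΔY = k × ΔG = (+$76 billion) / 0.176 ≈ +$432 billion.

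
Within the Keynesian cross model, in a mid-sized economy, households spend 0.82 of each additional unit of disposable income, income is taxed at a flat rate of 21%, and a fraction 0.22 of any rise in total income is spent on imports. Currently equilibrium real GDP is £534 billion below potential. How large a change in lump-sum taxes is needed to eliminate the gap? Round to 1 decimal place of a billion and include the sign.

−£372.6 billion

Spending multiplier = 1/(1 − c(1−t) + m) = 1/(1 − 0.82×0.79 + 0.22) = 1/0.5722 ≈ 1.748.
Tax multiplier = −c·k = −0.82/0.5722 ≈ −1.433. Need ΔY = +£534 billion, so ΔT = ΔY/(−c·k) = −(+£534 billion) × 0.5722 / 0.82 ≈ −£372.6 billion.
The government should cut lump-sum taxes by £372.6 billion.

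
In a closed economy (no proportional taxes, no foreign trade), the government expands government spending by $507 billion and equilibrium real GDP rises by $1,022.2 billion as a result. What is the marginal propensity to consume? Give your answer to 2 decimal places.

0.50

Implied spending multiplier k = ΔY/ΔG = 1,022.2/507 ≈ 2.0162.
Since k = 1/(1 − MPC), MPC = 1 − 1/k = 1 − ΔG/ΔY = 1 − 507/1,022.2 ≈ 0.50.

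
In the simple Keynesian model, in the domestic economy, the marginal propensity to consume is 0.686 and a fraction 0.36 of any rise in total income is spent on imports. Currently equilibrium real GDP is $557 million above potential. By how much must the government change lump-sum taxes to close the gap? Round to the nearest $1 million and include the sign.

+$547 million

Spending multiplier = 1/(1 − c + m) = 1/(1 − 0.686 + 0.36) = 1/0.674 ≈ 1.484.
Tax multiplier = −c·k = −0.686/0.674 ≈ −1.018. Need ΔY = −$557 million, so ΔT = ΔY/(−c·k) = −(−$557 million) × 0.674 / 0.686 ≈ +$547 million.
The government should raise lump-sum taxes by $547 million.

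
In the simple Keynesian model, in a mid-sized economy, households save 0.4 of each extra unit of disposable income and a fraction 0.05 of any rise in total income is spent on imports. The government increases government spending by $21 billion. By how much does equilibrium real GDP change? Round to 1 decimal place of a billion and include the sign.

+$46.7 billion

MPC = 1 − MPS = 1 − 0.4 = 0.6.
Government-spending multiplier = 1/(1 − c + m) = 1/(1 − 0.6 + 0.05) = 1/0.45 ≈ 2.222.
ΔY = k × ΔG = (+$21 billion) / 0.45 ≈ +$46.7 billion.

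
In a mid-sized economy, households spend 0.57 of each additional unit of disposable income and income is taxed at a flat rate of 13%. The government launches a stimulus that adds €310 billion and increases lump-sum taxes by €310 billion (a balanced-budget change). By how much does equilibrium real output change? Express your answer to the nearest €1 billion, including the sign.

Expenditure multiplier = 1/(1 − c(1−t)) = 1/(1 − 0.57×0.87) = 1/0.5041 ≈ 1.984.
ΔG contributes k·ΔG = (+€310 billion) / 0.5041 ≈ +€615 billion.
ΔT of +€310 billion changes first-round spending by −c·ΔT = −€176.7 billion, contributing k·(−c·ΔT) = (−€176.7 billion) / 0.5041 ≈ −€350.5 billion.
Net ΔY = k(ΔG − c·ΔT) = (+€133.3 billion) / 0.5041 ≈ +€264 billion.

+€264 billion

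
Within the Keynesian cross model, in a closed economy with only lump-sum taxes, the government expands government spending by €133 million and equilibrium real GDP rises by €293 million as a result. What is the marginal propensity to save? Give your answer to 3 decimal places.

Implied spending multiplier k = ΔY/ΔG = 293/133 ≈ 2.203.
Since k = 1/(1 − MPC), MPC = 1 − 1/k = 1 − ΔG/ΔY = 1 − 133/293 ≈ 0.546.
MPS = 1 − MPC = 0.454.

0.454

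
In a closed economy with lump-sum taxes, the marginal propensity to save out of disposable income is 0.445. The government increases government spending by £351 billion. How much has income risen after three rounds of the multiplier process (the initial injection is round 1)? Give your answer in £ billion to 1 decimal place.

£653.9 billion

MPC = 1 − MPS = 1 − 0.445 = 0.555.
Round 1 adds ΔG = £351 billion; each later round is MPC = 0.555 times the previous.
After 3 rounds: 351 + 194.805 + 108.116775 = ΔG·(1 − c^3)/(1 − c) = 351 × (1 − 0.170953875)/0.445 ≈ £653.9 billion.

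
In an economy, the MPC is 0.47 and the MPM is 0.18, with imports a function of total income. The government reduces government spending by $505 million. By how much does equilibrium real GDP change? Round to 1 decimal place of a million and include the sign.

−$711.3 million

Government-spending multiplier = 1/(1 − c + m) = 1/(1 − 0.47 + 0.18) = 1/0.71 ≈ 1.408.
ΔY = k × ΔG = (−$505 million) / 0.71 ≈ −$711.3 million.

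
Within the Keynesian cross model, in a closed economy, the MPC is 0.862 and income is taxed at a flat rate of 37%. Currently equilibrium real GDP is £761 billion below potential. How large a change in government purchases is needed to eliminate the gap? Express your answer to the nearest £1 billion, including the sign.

+£348 billion

Spending multiplier = 1/(1 − c(1−t)) = 1/(1 − 0.862×0.63) = 1/0.45694 ≈ 2.188.
Need ΔY = +£761 billion, so ΔG = ΔY/k = (+£761 billion) × 0.45694 ≈ +£348 billion.
The government should increase government purchases by £348 billion.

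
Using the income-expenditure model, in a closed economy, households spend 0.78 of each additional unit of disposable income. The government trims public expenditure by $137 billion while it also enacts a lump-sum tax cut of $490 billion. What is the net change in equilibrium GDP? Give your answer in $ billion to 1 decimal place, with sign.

+$1,114.5 billion

Expenditure multiplier = 1/(1 − MPC) = 1/(1 − 0.78) = 1/0.22 ≈ 4.545.
ΔG contributes k·ΔG = (−$137 billion) / 0.22 ≈ −$622.7 billion.
ΔT of −$490 billion changes first-round spending by −c·ΔT = +$382.2 billion, contributing k·(−c·ΔT) = (+$382.2 billion) / 0.22 ≈ +$1,737.3 billion.
Net ΔY = k(ΔG − c·ΔT) = (+$245.2 billion) / 0.22 ≈ +$1,114.5 billion.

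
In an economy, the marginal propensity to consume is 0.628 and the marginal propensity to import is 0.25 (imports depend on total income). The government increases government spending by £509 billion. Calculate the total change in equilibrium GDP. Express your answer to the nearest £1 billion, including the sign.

Expenditure multiplier = 1/(1 − c + m) = 1/(1 − 0.628 + 0.25) = 1/0.622 ≈ 1.608.
ΔY = k × ΔG = (+£509 billion) / 0.622 ≈ +£818 billion.

+£818 billion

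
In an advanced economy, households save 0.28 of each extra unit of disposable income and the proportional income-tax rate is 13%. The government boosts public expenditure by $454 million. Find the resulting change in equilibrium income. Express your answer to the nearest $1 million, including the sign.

MPC = 1 − MPS = 1 − 0.28 = 0.72.
Spending multiplier = 1/(1 − c(1−t)) = 1/(1 − 0.72×0.87) = 1/0.3736 ≈ 2.677.
ΔY = k × ΔG = (+$454 million) / 0.3736 ≈ +$1,215 million.

+$1,215 million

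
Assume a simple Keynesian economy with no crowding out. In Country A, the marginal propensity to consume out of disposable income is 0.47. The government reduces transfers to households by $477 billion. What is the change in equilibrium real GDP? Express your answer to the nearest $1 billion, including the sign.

The transfer change shifts disposable income by −$477 billion, so first-round consumption changes by c·ΔTR = 0.47 × (−$477 billion) = −$224.19 billion.
Expenditure multiplier = 1/(1 − MPC) = 1/(1 − 0.47) = 1/0.53 ≈ 1.887.
The transfer multiplier is c × k ≈ 0.887, so ΔY = k × (c·ΔTR) = (−$224.19 billion) / 0.53 = −$423 billion.

−$423 billion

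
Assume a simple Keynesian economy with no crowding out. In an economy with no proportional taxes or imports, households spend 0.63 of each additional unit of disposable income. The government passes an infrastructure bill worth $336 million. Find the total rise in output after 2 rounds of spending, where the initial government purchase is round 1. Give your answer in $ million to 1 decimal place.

$547.7 million

Round 1 adds ΔG = $336 million; each later round is MPC = 0.63 times the previous.
After 2 rounds: 336 + 211.68 = ΔG·(1 − c^2)/(1 − c) = 336 × (1 − 0.3969)/0.37 ≈ $547.7 million.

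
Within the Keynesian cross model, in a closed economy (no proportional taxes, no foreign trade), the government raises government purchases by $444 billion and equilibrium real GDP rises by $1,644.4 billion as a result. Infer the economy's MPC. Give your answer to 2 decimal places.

Implied spending multiplier k = ΔY/ΔG = 1,644.4/444 ≈ 3.7036.
Since k = 1/(1 − MPC), MPC = 1 − 1/k = 1 − ΔG/ΔY = 1 − 444/1,644.4 ≈ 0.73.

0.73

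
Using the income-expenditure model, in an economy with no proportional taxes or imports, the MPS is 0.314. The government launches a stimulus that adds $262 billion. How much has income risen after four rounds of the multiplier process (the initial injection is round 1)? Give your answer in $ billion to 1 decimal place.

$649.6 billion

MPC = 1 − MPS = 1 − 0.314 = 0.686.
Round 1 adds ΔG = $262 billion; each later round is MPC = 0.686 times the previous.
After 4 rounds: 262 + 179.732 + 123.296152 + 84.581160272 = ΔG·(1 − c^4)/(1 − c) = 262 × (1 − 0.221460595216)/0.314 ≈ $649.6 billion.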